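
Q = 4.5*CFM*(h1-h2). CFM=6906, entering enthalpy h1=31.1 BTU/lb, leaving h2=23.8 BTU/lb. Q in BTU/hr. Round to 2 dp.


Q = 4.5 * 6906 * (31.1 - 23.8) = 226862.10 BTU/hr

226862.10 BTU/hr


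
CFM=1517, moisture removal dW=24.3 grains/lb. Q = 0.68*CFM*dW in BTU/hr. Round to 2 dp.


Q = 0.68 * 1517 * 24.3 = 25066.91 BTU/hr

25066.91 BTU/hr


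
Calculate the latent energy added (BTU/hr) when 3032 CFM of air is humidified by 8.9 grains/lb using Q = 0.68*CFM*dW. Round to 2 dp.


Q = 0.68 * 3032 * 8.9 = 18349.66 BTU/hr

18349.66 BTU/hr


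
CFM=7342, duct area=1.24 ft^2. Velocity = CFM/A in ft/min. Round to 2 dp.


V = 7342 / 1.24 = 5920.97 ft/min

5920.97 ft/min


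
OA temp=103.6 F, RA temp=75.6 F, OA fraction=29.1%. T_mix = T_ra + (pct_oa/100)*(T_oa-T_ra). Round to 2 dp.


T_mix = 75.6 + (29.1/100)*(103.6-75.6) = 83.75 F

83.75 F


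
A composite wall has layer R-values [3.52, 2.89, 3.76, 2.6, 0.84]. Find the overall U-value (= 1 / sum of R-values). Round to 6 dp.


R_total = 3.52 + 2.89 + 3.76 + 2.6 + 0.84 = 13.61
U = 1/13.61 = 0.073475

0.073475


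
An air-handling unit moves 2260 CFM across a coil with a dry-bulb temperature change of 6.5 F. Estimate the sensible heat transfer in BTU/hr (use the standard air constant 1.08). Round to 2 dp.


Q = 1.08 * 2260 * 6.5 = 15865.20 BTU/hr

15865.20 BTU/hr


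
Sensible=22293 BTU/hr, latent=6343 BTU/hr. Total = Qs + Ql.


Qt = 22293 + 6343 = 28636 BTU/hr

28636 BTU/hr


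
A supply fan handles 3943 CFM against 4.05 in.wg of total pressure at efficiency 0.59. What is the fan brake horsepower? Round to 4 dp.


BHP = 3943 * 4.05 / (6356 * 0.59) = 4.2584 hp

4.2584 hp


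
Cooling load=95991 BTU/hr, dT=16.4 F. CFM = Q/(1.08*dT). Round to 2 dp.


CFM = 95991 / (1.08 * 16.4) = 5419.55

5419.55 CFM


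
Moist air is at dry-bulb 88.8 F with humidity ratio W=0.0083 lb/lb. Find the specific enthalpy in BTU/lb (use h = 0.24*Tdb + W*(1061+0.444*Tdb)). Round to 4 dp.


h = 0.24*88.8 + 0.0083*(1061+0.444*88.8) = 30.4455 BTU/lb

30.4455 BTU/lb


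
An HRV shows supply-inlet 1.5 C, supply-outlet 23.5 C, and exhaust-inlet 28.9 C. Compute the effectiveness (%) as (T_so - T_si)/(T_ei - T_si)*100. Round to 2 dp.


eff = (23.5-1.5)/(28.9-1.5)*100 = 80.29 %

80.29 %


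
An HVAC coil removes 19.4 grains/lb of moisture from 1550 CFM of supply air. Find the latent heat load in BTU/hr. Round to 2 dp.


Q = 0.68 * 1550 * 19.4 = 20447.60 BTU/hr

20447.60 BTU/hr


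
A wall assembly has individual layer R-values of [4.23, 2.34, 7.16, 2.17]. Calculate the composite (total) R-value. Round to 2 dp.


R_total = 4.23 + 2.34 + 7.16 + 2.17 = 15.90

15.90


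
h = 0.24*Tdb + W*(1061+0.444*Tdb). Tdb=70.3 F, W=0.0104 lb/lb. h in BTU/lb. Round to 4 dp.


h = 0.24*70.3 + 0.0104*(1061+0.444*70.3) = 28.2310 BTU/lb

28.2310 BTU/lb


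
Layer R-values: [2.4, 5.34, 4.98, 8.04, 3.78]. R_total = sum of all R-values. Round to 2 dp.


R_total = 2.4 + 5.34 + 4.98 + 8.04 + 3.78 = 24.54

24.54


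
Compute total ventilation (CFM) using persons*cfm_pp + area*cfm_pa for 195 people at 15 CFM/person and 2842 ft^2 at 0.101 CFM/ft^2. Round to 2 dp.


Total = 195*15 + 2842*0.101 = 3212.04 CFM

3212.04 CFM


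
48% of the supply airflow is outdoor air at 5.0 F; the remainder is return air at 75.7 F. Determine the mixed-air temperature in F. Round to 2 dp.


T_mix = 0.48*5.0 + 0.52*75.7 = 41.76 F

41.76 F


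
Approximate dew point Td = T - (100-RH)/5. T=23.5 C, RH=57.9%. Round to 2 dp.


Td = 23.5 - (100-57.9)/5 = 15.08 C

15.08 C


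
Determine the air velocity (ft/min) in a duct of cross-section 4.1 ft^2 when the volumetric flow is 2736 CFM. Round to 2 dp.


V = 2736 / 4.1 = 667.32 ft/min

667.32 ft/min


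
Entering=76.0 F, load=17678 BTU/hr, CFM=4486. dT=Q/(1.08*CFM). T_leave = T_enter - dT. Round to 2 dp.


dT = 17678/(1.08*4486) = 3.6488
T_leave = 76.0 - 3.6488 = 72.35 F

72.35 F


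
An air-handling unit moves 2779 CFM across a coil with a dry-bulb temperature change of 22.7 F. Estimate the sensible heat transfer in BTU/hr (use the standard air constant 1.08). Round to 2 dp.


Q = 1.08 * 2779 * 22.7 = 68129.96 BTU/hr

68129.96 BTU/hr


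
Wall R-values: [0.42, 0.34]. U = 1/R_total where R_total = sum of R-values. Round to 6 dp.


R_total = 0.42 + 0.34 = 0.76
U = 1/0.76 = 1.315789

1.315789


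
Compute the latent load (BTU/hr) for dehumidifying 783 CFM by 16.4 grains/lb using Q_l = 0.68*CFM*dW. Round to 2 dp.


Q = 0.68 * 783 * 16.4 = 8732.02 BTU/hr

8732.02 BTU/hr


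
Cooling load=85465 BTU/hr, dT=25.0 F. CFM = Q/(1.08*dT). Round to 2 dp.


CFM = 85465 / (1.08 * 25.0) = 3165.37

3165.37 CFM


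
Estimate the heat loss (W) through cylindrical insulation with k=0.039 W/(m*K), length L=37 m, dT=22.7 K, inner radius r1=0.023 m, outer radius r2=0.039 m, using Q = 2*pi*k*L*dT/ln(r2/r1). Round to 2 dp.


Q = 2*pi*0.039*37*22.7/ln(0.039/0.023) = 389.75 W

389.75 W


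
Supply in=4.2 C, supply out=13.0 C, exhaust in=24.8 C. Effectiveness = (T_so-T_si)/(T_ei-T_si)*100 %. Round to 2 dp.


eff = (13.0-4.2)/(24.8-4.2)*100 = 42.72 %

42.72 %


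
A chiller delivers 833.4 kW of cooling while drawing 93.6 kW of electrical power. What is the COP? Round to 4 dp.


COP = 833.4 / 93.6 = 8.9038

8.9038


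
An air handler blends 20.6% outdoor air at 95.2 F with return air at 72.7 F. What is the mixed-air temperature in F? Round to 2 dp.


T_mix = 72.7 + (20.6/100)*(95.2-72.7) = 77.34 F

77.34 F


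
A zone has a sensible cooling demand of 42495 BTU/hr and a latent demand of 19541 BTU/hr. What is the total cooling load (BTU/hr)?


Qt = 42495 + 19541 = 62036 BTU/hr

62036 BTU/hr


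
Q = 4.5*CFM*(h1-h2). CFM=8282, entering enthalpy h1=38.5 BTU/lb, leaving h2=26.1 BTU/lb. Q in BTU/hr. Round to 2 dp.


Q = 4.5 * 8282 * (38.5 - 26.1) = 462135.60 BTU/hr

462135.60 BTU/hr


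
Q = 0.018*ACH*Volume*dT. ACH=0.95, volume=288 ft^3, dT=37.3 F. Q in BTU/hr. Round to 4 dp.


Q = 0.018 * 0.95 * 288 * 37.3 = 183.6950 BTU/hr

183.6950 BTU/hr


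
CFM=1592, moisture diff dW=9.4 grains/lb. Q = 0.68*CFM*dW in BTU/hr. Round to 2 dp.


Q = 0.68 * 1592 * 9.4 = 10176.06 BTU/hr

10176.06 BTU/hr


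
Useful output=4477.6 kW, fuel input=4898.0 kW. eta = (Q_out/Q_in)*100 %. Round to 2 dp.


eta = (4477.6/4898.0)*100 = 91.42 %

91.42 %


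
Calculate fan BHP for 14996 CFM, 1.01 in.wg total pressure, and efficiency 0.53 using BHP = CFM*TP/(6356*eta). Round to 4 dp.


BHP = 14996 * 1.01 / (6356 * 0.53) = 4.4961 hp

4.4961 hp


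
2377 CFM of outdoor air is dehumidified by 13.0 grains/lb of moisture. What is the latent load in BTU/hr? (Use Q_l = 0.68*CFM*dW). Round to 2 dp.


Q = 0.68 * 2377 * 13.0 = 21012.68 BTU/hr

21012.68 BTU/hr


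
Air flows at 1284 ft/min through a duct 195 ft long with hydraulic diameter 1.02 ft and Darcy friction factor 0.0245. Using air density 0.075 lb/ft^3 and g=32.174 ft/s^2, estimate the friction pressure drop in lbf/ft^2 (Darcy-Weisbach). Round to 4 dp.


v_fps = 1284/60 = 21.4 ft/s
dp = 0.0245*(195/1.02)*0.075*21.4^2/(2*32.174) = 2.5001 lbf/ft^2

2.5001 lbf/ft^2


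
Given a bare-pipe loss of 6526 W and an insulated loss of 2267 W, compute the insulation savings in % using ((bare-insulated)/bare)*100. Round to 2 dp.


Savings = ((6526-2267)/6526)*100 = 65.26 %

65.26 %


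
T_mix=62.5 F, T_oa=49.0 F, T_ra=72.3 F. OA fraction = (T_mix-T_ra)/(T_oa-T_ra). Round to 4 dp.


frac = (62.5 - 72.3) / (49.0 - 72.3) = 0.4206

0.4206


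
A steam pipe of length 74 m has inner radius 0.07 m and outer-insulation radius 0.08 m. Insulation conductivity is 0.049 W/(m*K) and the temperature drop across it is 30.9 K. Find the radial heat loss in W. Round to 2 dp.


Q = 2*pi*0.049*74*30.9/ln(0.08/0.07) = 5272.09 W

5272.09 W


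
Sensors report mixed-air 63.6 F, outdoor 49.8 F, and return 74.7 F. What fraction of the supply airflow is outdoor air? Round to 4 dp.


frac = (63.6 - 74.7) / (49.8 - 74.7) = 0.4458

0.4458


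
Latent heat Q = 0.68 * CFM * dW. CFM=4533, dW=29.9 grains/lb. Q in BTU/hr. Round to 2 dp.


Q = 0.68 * 4533 * 29.9 = 92164.96 BTU/hr

92164.96 BTU/hr


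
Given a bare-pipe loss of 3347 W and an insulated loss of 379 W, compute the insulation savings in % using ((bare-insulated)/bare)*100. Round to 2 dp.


Savings = ((3347-379)/3347)*100 = 88.68 %

88.68 %


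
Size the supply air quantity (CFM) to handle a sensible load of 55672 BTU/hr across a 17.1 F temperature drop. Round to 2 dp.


CFM = 55672 / (1.08 * 17.1) = 3014.51

3014.51 CFM


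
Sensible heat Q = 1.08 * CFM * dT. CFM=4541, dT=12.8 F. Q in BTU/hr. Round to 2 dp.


Q = 1.08 * 4541 * 12.8 = 62774.78 BTU/hr

62774.78 BTU/hr


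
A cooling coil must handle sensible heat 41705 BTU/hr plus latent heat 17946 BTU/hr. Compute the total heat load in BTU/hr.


Qt = 41705 + 17946 = 59651 BTU/hr

59651 BTU/hr


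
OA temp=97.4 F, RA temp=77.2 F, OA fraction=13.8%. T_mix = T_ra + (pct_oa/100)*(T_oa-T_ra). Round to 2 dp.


T_mix = 77.2 + (13.8/100)*(97.4-77.2) = 79.99 F

79.99 F


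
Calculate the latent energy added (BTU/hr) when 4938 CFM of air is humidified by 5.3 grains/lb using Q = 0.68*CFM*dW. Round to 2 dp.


Q = 0.68 * 4938 * 5.3 = 17796.55 BTU/hr

17796.55 BTU/hr


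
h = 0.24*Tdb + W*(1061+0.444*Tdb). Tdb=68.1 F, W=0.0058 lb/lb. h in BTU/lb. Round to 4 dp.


h = 0.24*68.1 + 0.0058*(1061+0.444*68.1) = 22.6732 BTU/lb

22.6732 BTU/lb


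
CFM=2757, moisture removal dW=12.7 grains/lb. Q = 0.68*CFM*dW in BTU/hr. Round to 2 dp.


Q = 0.68 * 2757 * 12.7 = 23809.45 BTU/hr

23809.45 BTU/hr


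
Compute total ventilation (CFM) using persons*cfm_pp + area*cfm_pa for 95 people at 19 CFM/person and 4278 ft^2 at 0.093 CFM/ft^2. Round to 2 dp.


Total = 95*19 + 4278*0.093 = 2202.85 CFM

2202.85 CFM


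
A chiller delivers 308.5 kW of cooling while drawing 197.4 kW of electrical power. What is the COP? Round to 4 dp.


COP = 308.5 / 197.4 = 1.5628

1.5628


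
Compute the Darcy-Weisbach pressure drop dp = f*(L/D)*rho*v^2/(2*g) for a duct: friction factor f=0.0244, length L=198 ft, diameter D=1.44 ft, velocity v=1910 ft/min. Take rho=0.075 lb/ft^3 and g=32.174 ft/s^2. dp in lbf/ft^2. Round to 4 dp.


v_fps = 1910/60 = 31.8333 ft/s
dp = 0.0244*(198/1.44)*0.075*31.8333^2/(2*32.174) = 3.9626 lbf/ft^2

3.9626 lbf/ft^2


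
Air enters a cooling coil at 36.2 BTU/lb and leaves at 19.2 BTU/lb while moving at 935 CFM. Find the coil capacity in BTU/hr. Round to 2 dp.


Q = 4.5 * 935 * (36.2 - 19.2) = 71527.50 BTU/hr

71527.50 BTU/hr


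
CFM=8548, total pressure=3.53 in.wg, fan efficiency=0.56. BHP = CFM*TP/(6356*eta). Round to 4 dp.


BHP = 8548 * 3.53 / (6356 * 0.56) = 8.4775 hp

8.4775 hp


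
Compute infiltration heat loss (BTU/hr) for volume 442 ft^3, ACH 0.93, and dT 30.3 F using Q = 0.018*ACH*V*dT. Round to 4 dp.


Q = 0.018 * 0.93 * 442 * 30.3 = 224.1921 BTU/hr

224.1921 BTU/hr


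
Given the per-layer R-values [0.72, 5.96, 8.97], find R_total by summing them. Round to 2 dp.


R_total = 0.72 + 5.96 + 8.97 = 15.65

15.65


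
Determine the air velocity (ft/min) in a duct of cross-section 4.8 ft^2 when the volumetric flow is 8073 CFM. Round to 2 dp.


V = 8073 / 4.8 = 1681.88 ft/min

1681.88 ft/min


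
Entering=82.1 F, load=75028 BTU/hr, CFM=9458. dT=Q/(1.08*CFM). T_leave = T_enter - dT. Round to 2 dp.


dT = 75028/(1.08*9458) = 7.3451
T_leave = 82.1 - 7.3451 = 74.75 F

74.75 F


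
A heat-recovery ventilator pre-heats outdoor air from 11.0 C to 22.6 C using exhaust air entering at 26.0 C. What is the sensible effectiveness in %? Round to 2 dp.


eff = (22.6-11.0)/(26.0-11.0)*100 = 77.33 %

77.33 %


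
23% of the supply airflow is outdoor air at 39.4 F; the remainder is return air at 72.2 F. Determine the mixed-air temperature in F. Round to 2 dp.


T_mix = 0.23*39.4 + 0.77*72.2 = 64.66 F

64.66 F


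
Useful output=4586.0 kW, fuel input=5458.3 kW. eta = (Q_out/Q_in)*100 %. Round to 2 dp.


eta = (4586.0/5458.3)*100 = 84.02 %

84.02 %


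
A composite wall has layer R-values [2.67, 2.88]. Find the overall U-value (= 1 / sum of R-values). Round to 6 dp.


R_total = 2.67 + 2.88 = 5.55
U = 1/5.55 = 0.180180

0.180180


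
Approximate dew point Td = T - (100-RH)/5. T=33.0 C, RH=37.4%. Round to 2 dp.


Td = 33.0 - (100-37.4)/5 = 20.48 C

20.48 C


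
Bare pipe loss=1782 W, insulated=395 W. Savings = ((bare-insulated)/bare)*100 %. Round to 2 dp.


Savings = ((1782-395)/1782)*100 = 77.83 %

77.83 %


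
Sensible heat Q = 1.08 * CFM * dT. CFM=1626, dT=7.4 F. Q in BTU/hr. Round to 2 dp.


Q = 1.08 * 1626 * 7.4 = 12994.99 BTU/hr

12994.99 BTU/hr


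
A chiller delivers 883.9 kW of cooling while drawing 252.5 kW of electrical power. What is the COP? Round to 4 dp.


COP = 883.9 / 252.5 = 3.5006

3.5006


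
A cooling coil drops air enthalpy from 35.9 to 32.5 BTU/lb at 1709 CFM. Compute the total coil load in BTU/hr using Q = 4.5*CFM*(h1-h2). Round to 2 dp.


Q = 4.5 * 1709 * (35.9 - 32.5) = 26147.70 BTU/hr

26147.70 BTU/hr


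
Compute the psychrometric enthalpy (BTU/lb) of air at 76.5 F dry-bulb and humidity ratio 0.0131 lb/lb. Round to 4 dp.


h = 0.24*76.5 + 0.0131*(1061+0.444*76.5) = 32.7041 BTU/lb

32.7041 BTU/lb


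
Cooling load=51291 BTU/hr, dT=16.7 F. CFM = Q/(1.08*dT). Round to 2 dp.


CFM = 51291 / (1.08 * 16.7) = 2843.81

2843.81 CFM


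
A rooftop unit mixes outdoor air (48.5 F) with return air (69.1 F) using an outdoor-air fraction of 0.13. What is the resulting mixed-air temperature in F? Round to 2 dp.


T_mix = 0.13*48.5 + 0.87*69.1 = 66.42 F

66.42 F


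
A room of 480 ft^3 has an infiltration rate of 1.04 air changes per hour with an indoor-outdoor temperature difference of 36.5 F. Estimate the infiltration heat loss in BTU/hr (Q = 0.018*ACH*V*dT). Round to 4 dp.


Q = 0.018 * 1.04 * 480 * 36.5 = 327.9744 BTU/hr

327.9744 BTU/hr


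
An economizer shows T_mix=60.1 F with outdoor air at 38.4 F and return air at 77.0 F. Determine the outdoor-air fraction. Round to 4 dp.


frac = (60.1 - 77.0) / (38.4 - 77.0) = 0.4378

0.4378


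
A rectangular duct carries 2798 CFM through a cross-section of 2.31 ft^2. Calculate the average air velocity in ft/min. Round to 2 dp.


V = 2798 / 2.31 = 1211.26 ft/min

1211.26 ft/min


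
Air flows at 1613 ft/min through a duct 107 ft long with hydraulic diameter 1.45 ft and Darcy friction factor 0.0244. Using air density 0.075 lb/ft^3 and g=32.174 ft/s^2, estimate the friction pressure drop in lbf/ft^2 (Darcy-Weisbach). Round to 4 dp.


v_fps = 1613/60 = 26.8833 ft/s
dp = 0.0244*(107/1.45)*0.075*26.8833^2/(2*32.174) = 1.5167 lbf/ft^2

1.5167 lbf/ft^2


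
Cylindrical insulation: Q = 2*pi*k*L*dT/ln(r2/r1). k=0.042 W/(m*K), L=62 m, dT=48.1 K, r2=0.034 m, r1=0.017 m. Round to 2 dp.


Q = 2*pi*0.042*62*48.1/ln(0.034/0.017) = 1135.38 W

1135.38 W


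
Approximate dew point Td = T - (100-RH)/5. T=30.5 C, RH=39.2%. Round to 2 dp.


Td = 30.5 - (100-39.2)/5 = 18.34 C

18.34 C


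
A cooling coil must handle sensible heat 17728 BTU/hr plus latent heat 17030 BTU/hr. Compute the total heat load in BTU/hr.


Qt = 17728 + 17030 = 34758 BTU/hr

34758 BTU/hr


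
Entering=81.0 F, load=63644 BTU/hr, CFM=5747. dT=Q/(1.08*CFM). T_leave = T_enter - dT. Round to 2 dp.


dT = 63644/(1.08*5747) = 10.2540
T_leave = 81.0 - 10.2540 = 70.75 F

70.75 F


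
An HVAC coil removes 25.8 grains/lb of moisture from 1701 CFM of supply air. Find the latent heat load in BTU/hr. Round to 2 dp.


Q = 0.68 * 1701 * 25.8 = 29842.34 BTU/hr

29842.34 BTU/hr


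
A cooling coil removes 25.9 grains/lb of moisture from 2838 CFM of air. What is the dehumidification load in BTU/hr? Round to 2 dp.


Q = 0.68 * 2838 * 25.9 = 49982.86 BTU/hr

49982.86 BTU/hr


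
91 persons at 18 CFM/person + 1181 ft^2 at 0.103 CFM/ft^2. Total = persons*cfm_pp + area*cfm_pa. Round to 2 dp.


Total = 91*18 + 1181*0.103 = 1759.64 CFM

1759.64 CFM


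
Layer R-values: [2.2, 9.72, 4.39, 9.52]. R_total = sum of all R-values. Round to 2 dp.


R_total = 2.2 + 9.72 + 4.39 + 9.52 = 25.83

25.83


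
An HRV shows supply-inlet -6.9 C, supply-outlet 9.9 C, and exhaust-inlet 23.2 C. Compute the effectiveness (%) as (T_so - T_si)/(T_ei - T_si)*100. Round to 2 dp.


eff = (9.9-(-6.9))/(23.2-(-6.9))*100 = 55.81 %

55.81 %


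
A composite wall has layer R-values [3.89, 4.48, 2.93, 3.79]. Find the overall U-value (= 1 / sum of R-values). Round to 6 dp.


R_total = 3.89 + 4.48 + 2.93 + 3.79 = 15.09
U = 1/15.09 = 0.066269

0.066269


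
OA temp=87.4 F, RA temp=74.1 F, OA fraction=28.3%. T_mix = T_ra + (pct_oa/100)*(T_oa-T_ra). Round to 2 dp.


T_mix = 74.1 + (28.3/100)*(87.4-74.1) = 77.86 F

77.86 F


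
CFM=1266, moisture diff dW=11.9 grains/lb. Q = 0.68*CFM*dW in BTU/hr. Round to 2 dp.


Q = 0.68 * 1266 * 11.9 = 10244.47 BTU/hr

10244.47 BTU/hr


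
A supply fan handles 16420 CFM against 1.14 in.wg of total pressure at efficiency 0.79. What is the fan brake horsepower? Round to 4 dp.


BHP = 16420 * 1.14 / (6356 * 0.79) = 3.7279 hp

3.7279 hp


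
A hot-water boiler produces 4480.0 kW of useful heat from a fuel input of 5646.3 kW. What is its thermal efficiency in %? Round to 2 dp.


eta = (4480.0/5646.3)*100 = 79.34 %

79.34 %


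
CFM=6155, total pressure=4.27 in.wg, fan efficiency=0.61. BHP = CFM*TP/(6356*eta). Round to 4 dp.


BHP = 6155 * 4.27 / (6356 * 0.61) = 6.7786 hp

6.7786 hp


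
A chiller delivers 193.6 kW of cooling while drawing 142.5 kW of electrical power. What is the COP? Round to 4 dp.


COP = 193.6 / 142.5 = 1.3586

1.3586


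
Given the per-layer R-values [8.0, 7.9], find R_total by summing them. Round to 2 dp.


R_total = 8.0 + 7.9 = 15.90

15.90


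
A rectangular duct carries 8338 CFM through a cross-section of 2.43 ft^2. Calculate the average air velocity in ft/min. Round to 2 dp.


V = 8338 / 2.43 = 3431.28 ft/min

3431.28 ft/min


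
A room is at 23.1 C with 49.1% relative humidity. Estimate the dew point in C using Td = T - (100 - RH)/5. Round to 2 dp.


Td = 23.1 - (100-49.1)/5 = 12.92 C

12.92 C


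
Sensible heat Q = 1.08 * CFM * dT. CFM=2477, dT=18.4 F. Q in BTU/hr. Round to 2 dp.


Q = 1.08 * 2477 * 18.4 = 49222.94 BTU/hr

49222.94 BTU/hr


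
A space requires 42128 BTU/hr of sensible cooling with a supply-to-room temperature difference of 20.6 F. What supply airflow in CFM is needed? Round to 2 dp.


CFM = 42128 / (1.08 * 20.6) = 1893.56

1893.56 CFM


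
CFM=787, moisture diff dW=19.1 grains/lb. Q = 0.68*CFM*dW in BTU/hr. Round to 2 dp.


Q = 0.68 * 787 * 19.1 = 10221.56 BTU/hr

10221.56 BTU/hr


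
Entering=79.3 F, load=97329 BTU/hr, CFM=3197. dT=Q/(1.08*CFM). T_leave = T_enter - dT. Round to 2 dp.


dT = 97329/(1.08*3197) = 28.1888
T_leave = 79.3 - 28.1888 = 51.11 F

51.11 F


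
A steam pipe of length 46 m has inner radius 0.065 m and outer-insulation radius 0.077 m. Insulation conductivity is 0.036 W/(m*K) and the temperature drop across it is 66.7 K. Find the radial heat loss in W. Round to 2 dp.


Q = 2*pi*0.036*46*66.7/ln(0.077/0.065) = 4096.44 W

4096.44 W


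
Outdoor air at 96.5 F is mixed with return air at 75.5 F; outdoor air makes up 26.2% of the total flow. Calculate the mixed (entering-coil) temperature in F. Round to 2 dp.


T_mix = 75.5 + (26.2/100)*(96.5-75.5) = 81.00 F

81.00 F


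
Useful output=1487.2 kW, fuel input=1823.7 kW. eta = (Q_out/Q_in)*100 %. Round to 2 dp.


eta = (1487.2/1823.7)*100 = 81.55 %

81.55 %


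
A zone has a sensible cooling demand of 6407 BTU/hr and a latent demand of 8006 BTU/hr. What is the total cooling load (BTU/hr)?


Qt = 6407 + 8006 = 14413 BTU/hr

14413 BTU/hr


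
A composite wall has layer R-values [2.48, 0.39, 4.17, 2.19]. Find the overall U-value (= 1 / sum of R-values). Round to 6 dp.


R_total = 2.48 + 0.39 + 4.17 + 2.19 = 9.23
U = 1/9.23 = 0.108342

0.108342


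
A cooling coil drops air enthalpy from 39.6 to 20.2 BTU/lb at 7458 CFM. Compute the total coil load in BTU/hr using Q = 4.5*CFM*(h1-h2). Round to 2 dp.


Q = 4.5 * 7458 * (39.6 - 20.2) = 651083.40 BTU/hr

651083.40 BTU/hr


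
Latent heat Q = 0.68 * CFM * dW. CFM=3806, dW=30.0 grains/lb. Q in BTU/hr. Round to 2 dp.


Q = 0.68 * 3806 * 30.0 = 77642.40 BTU/hr

77642.40 BTU/hr


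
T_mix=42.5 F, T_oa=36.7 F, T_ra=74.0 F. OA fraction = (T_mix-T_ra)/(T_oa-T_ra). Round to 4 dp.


frac = (42.5 - 74.0) / (36.7 - 74.0) = 0.8445

0.8445


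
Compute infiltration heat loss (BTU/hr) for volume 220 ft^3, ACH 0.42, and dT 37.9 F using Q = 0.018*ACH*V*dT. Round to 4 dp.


Q = 0.018 * 0.42 * 220 * 37.9 = 63.0353 BTU/hr

63.0353 BTU/hr


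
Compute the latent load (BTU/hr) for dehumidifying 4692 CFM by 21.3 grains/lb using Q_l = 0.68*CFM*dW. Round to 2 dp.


Q = 0.68 * 4692 * 21.3 = 67958.93 BTU/hr

67958.93 BTU/hr


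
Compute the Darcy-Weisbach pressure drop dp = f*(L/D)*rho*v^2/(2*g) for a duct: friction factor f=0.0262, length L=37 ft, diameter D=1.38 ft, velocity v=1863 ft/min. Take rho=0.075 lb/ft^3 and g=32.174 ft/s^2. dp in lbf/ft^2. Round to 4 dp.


v_fps = 1863/60 = 31.05 ft/s
dp = 0.0262*(37/1.38)*0.075*31.05^2/(2*32.174) = 0.7894 lbf/ft^2

0.7894 lbf/ft^2


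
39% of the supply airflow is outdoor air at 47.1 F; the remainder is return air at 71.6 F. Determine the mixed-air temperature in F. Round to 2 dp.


T_mix = 0.39*47.1 + 0.61*71.6 = 62.05 F

62.05 F


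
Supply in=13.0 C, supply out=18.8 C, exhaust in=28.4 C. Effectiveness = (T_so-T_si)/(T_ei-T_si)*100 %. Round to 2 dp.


eff = (18.8-13.0)/(28.4-13.0)*100 = 37.66 %

37.66 %


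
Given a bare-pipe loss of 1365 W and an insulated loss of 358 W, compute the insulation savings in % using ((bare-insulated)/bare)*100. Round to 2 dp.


Savings = ((1365-358)/1365)*100 = 73.77 %

73.77 %


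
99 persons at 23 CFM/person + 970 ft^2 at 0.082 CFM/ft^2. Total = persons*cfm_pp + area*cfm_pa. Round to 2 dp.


Total = 99*23 + 970*0.082 = 2356.54 CFM

2356.54 CFM


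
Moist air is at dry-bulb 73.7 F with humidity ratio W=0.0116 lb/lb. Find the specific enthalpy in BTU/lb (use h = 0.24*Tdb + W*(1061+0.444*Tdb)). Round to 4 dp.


h = 0.24*73.7 + 0.0116*(1061+0.444*73.7) = 30.3752 BTU/lb

30.3752 BTU/lb


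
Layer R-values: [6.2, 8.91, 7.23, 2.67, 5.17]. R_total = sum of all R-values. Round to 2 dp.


R_total = 6.2 + 8.91 + 7.23 + 2.67 + 5.17 = 30.18

30.18


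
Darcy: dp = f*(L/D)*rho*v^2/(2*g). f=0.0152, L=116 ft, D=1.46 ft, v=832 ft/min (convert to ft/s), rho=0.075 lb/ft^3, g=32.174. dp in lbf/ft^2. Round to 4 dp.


v_fps = 832/60 = 13.8667 ft/s
dp = 0.0152*(116/1.46)*0.075*13.8667^2/(2*32.174) = 0.2707 lbf/ft^2

0.2707 lbf/ft^2


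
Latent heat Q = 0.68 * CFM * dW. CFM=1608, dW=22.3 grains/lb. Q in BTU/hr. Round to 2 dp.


Q = 0.68 * 1608 * 22.3 = 24383.71 BTU/hr

24383.71 BTU/hr


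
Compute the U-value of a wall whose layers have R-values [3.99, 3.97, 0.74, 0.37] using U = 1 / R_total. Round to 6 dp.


R_total = 3.99 + 3.97 + 0.74 + 0.37 = 9.07
U = 1/9.07 = 0.110254

0.110254


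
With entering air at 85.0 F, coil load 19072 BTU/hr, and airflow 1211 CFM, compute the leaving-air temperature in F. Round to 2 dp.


dT = 19072/(1.08*1211) = 14.5824
T_leave = 85.0 - 14.5824 = 70.42 F

70.42 F


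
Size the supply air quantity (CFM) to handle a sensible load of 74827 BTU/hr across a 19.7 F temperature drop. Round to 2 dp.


CFM = 74827 / (1.08 * 19.7) = 3516.97

3516.97 CFM


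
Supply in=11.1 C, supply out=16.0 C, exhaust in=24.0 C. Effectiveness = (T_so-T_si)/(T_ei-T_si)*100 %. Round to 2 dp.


eff = (16.0-11.1)/(24.0-11.1)*100 = 37.98 %

37.98 %


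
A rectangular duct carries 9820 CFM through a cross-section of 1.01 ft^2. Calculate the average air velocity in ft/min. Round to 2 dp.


V = 9820 / 1.01 = 9722.77 ft/min

9722.77 ft/min


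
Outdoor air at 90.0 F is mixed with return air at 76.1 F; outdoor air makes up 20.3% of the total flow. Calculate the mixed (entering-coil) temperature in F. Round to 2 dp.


T_mix = 76.1 + (20.3/100)*(90.0-76.1) = 78.92 F

78.92 F


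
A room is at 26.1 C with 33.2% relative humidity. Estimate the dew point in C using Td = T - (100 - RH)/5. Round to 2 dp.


Td = 26.1 - (100-33.2)/5 = 12.74 C

12.74 C


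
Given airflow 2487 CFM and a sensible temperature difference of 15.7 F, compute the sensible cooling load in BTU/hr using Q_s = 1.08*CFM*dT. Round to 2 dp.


Q = 1.08 * 2487 * 15.7 = 42169.57 BTU/hr

42169.57 BTU/hr


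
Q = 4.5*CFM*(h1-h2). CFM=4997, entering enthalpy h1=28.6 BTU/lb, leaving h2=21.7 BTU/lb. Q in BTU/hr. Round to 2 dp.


Q = 4.5 * 4997 * (28.6 - 21.7) = 155156.85 BTU/hr

155156.85 BTU/hr


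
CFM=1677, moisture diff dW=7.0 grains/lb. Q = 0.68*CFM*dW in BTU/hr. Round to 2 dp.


Q = 0.68 * 1677 * 7.0 = 7982.52 BTU/hr

7982.52 BTU/hr


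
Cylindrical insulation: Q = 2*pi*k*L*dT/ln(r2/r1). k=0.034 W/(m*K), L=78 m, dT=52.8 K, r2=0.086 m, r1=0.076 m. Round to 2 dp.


Q = 2*pi*0.034*78*52.8/ln(0.086/0.076) = 7117.37 W

7117.37 W


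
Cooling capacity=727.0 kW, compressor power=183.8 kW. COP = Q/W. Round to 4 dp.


COP = 727.0 / 183.8 = 3.9554

3.9554


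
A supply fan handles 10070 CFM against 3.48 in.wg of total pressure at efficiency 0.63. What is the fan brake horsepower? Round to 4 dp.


BHP = 10070 * 3.48 / (6356 * 0.63) = 8.7515 hp

8.7515 hp


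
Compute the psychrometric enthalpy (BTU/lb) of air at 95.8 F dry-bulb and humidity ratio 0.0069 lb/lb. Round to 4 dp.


h = 0.24*95.8 + 0.0069*(1061+0.444*95.8) = 30.6064 BTU/lb

30.6064 BTU/lb


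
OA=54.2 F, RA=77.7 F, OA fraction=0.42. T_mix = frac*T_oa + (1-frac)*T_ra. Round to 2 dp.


T_mix = 0.42*54.2 + 0.58*77.7 = 67.83 F

67.83 F


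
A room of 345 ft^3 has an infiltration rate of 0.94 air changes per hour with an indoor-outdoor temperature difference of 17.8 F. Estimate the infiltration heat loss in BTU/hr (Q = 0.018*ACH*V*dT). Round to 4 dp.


Q = 0.018 * 0.94 * 345 * 17.8 = 103.9057 BTU/hr

103.9057 BTU/hr


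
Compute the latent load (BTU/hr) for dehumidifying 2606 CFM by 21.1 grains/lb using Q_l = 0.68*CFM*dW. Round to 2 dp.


Q = 0.68 * 2606 * 21.1 = 37390.89 BTU/hr

37390.89 BTU/hr


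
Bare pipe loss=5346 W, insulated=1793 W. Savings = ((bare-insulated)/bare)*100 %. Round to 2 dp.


Savings = ((5346-1793)/5346)*100 = 66.46 %

66.46 %


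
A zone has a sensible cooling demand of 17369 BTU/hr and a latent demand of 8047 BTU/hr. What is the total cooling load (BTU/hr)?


Qt = 17369 + 8047 = 25416 BTU/hr

25416 BTU/hr


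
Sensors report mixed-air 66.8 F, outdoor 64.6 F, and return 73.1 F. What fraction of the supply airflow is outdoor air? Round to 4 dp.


frac = (66.8 - 73.1) / (64.6 - 73.1) = 0.7412

0.7412


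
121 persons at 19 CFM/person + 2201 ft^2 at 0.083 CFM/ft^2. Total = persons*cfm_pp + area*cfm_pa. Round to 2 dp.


Total = 121*19 + 2201*0.083 = 2481.68 CFM

2481.68 CFM


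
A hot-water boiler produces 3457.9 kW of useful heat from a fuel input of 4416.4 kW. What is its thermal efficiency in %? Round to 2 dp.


eta = (3457.9/4416.4)*100 = 78.30 %

78.30 %


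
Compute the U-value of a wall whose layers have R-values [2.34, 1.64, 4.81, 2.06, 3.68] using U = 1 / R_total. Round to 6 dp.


R_total = 2.34 + 1.64 + 4.81 + 2.06 + 3.68 = 14.53
U = 1/14.53 = 0.068823

0.068823


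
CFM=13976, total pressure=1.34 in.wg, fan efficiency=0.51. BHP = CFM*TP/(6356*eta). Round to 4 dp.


BHP = 13976 * 1.34 / (6356 * 0.51) = 5.7774 hp

5.7774 hp


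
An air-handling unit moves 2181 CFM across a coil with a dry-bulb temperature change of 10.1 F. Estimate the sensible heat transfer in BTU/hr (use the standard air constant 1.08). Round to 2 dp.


Q = 1.08 * 2181 * 10.1 = 23790.35 BTU/hr

23790.35 BTU/hr


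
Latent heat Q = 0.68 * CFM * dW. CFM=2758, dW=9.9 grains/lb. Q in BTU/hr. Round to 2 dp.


Q = 0.68 * 2758 * 9.9 = 18566.86 BTU/hr

18566.86 BTU/hr


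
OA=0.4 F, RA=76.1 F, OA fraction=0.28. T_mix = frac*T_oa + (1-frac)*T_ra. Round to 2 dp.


T_mix = 0.28*0.4 + 0.72*76.1 = 54.90 F

54.90 F


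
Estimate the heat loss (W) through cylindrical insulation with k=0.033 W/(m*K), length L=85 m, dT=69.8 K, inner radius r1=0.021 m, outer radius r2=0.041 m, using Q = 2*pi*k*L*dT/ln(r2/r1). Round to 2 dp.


Q = 2*pi*0.033*85*69.8/ln(0.041/0.021) = 1838.70 W

1838.70 W


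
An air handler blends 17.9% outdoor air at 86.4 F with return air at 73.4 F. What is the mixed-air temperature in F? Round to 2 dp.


T_mix = 73.4 + (17.9/100)*(86.4-73.4) = 75.73 F

75.73 F


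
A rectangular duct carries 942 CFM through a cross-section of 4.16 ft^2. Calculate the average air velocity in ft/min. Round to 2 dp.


V = 942 / 4.16 = 226.44 ft/min

226.44 ft/min


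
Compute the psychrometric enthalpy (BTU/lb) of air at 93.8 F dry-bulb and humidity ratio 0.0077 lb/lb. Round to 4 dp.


h = 0.24*93.8 + 0.0077*(1061+0.444*93.8) = 31.0024 BTU/lb

31.0024 BTU/lb


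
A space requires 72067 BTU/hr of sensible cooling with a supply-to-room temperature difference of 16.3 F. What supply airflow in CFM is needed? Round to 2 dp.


CFM = 72067 / (1.08 * 16.3) = 4093.79

4093.79 CFM


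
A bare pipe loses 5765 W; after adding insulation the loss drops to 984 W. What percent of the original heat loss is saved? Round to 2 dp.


Savings = ((5765-984)/5765)*100 = 82.93 %

82.93 %


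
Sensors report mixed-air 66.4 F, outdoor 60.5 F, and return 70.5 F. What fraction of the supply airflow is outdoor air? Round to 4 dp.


frac = (66.4 - 70.5) / (60.5 - 70.5) = 0.4100

0.4100


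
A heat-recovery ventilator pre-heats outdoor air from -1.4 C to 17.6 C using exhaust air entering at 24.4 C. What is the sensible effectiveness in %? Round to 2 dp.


eff = (17.6-(-1.4))/(24.4-(-1.4))*100 = 73.64 %

73.64 %


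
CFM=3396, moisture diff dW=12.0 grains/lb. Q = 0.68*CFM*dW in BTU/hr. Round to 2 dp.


Q = 0.68 * 3396 * 12.0 = 27711.36 BTU/hr

27711.36 BTU/hr


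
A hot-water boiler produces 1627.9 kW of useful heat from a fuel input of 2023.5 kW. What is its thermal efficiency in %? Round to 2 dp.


eta = (1627.9/2023.5)*100 = 80.45 %

80.45 %


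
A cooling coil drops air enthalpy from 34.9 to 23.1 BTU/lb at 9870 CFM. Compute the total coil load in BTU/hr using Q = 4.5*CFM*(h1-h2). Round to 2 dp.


Q = 4.5 * 9870 * (34.9 - 23.1) = 524097.00 BTU/hr

524097.00 BTU/hr


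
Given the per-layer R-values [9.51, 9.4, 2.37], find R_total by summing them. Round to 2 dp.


R_total = 9.51 + 9.4 + 2.37 = 21.28

21.28


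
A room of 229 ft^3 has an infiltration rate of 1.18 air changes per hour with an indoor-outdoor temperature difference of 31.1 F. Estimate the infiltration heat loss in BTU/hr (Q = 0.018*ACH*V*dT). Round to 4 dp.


Q = 0.018 * 1.18 * 229 * 31.1 = 151.2692 BTU/hr

151.2692 BTU/hr


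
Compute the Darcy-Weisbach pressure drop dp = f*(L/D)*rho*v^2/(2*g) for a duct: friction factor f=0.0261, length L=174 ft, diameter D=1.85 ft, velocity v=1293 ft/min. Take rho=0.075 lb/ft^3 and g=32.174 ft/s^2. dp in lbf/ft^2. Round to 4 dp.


v_fps = 1293/60 = 21.55 ft/s
dp = 0.0261*(174/1.85)*0.075*21.55^2/(2*32.174) = 1.3287 lbf/ft^2

1.3287 lbf/ft^2


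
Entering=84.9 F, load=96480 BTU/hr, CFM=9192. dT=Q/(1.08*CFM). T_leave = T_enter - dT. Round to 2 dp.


dT = 96480/(1.08*9192) = 9.7186
T_leave = 84.9 - 9.7186 = 75.18 F

75.18 F


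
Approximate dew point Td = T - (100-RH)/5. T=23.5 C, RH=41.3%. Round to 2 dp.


Td = 23.5 - (100-41.3)/5 = 11.76 C

11.76 C


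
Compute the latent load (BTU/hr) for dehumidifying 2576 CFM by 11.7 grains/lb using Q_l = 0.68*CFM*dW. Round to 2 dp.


Q = 0.68 * 2576 * 11.7 = 20494.66 BTU/hr

20494.66 BTU/hr


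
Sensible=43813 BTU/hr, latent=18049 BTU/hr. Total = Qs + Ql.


Qt = 43813 + 18049 = 61862 BTU/hr

61862 BTU/hr


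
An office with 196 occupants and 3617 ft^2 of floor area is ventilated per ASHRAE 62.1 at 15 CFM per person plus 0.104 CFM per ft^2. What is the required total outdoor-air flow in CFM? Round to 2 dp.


Total = 196*15 + 3617*0.104 = 3316.17 CFM

3316.17 CFM


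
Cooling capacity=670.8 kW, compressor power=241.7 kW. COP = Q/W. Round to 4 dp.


COP = 670.8 / 241.7 = 2.7753

2.7753


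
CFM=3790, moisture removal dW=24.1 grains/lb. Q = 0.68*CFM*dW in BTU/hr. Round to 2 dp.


Q = 0.68 * 3790 * 24.1 = 62110.52 BTU/hr

62110.52 BTU/hr


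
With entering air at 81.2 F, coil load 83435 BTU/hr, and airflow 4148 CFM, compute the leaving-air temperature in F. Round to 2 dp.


dT = 83435/(1.08*4148) = 18.6245
T_leave = 81.2 - 18.6245 = 62.58 F

62.58 F


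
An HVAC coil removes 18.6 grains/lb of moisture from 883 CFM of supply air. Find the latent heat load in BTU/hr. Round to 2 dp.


Q = 0.68 * 883 * 18.6 = 11168.18 BTU/hr

11168.18 BTU/hr


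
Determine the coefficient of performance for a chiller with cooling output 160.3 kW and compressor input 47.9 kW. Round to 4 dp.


COP = 160.3 / 47.9 = 3.3466

3.3466


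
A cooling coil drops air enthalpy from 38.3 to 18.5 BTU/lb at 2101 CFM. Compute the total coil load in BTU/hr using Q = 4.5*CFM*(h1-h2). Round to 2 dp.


Q = 4.5 * 2101 * (38.3 - 18.5) = 187199.10 BTU/hr

187199.10 BTU/hr


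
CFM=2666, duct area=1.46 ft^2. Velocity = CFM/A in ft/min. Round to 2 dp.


V = 2666 / 1.46 = 1826.03 ft/min

1826.03 ft/min


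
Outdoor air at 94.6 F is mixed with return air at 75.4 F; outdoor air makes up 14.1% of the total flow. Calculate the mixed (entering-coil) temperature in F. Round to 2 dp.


T_mix = 75.4 + (14.1/100)*(94.6-75.4) = 78.11 F

78.11 F


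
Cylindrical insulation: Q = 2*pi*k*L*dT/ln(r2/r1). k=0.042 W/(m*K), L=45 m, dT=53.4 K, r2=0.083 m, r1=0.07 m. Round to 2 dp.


Q = 2*pi*0.042*45*53.4/ln(0.083/0.07) = 3722.65 W

3722.65 W


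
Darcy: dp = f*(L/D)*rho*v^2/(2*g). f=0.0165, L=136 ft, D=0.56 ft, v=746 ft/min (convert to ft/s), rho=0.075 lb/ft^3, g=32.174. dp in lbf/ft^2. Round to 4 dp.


v_fps = 746/60 = 12.4333 ft/s
dp = 0.0165*(136/0.56)*0.075*12.4333^2/(2*32.174) = 0.7220 lbf/ft^2

0.7220 lbf/ft^2


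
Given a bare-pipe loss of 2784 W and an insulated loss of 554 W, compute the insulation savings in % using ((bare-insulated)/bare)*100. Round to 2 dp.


Savings = ((2784-554)/2784)*100 = 80.10 %

80.10 %


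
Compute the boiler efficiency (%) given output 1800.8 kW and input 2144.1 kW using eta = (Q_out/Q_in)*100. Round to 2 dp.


eta = (1800.8/2144.1)*100 = 83.99 %

83.99 %


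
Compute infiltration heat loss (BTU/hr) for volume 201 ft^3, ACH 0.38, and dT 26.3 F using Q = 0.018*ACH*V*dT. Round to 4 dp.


Q = 0.018 * 0.38 * 201 * 26.3 = 36.1583 BTU/hr

36.1583 BTU/hr


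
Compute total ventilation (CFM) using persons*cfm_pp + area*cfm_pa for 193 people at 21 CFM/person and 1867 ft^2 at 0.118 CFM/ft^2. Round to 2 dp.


Total = 193*21 + 1867*0.118 = 4273.31 CFM

4273.31 CFM


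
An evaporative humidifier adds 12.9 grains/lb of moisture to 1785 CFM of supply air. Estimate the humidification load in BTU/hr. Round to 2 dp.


Q = 0.68 * 1785 * 12.9 = 15658.02 BTU/hr

15658.02 BTU/hr


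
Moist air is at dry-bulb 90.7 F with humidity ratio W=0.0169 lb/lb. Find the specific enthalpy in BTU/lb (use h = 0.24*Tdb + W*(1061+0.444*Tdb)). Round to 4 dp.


h = 0.24*90.7 + 0.0169*(1061+0.444*90.7) = 40.3795 BTU/lb

40.3795 BTU/lb


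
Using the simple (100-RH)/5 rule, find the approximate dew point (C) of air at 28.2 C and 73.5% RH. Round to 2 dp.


Td = 28.2 - (100-73.5)/5 = 22.90 C

22.90 C


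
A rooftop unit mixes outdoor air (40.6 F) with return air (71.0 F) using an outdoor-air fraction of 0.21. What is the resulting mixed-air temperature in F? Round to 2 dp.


T_mix = 0.21*40.6 + 0.79*71.0 = 64.62 F

64.62 F


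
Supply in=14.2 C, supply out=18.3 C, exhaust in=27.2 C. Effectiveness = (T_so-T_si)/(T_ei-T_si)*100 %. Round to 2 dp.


eff = (18.3-14.2)/(27.2-14.2)*100 = 31.54 %

31.54 %


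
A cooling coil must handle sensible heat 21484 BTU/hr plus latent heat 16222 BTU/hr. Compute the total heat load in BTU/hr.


Qt = 21484 + 16222 = 37706 BTU/hr

37706 BTU/hr


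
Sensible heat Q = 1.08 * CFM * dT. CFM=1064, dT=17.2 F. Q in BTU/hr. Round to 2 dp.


Q = 1.08 * 1064 * 17.2 = 19764.86 BTU/hr

19764.86 BTU/hr


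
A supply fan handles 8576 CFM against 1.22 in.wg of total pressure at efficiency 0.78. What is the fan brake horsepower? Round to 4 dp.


BHP = 8576 * 1.22 / (6356 * 0.78) = 2.1104 hp

2.1104 hp


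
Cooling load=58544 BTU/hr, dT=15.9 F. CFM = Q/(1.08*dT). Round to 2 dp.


CFM = 58544 / (1.08 * 15.9) = 3409.27

3409.27 CFM


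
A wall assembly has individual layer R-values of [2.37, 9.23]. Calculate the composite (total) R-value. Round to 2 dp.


R_total = 2.37 + 9.23 = 11.60

11.60


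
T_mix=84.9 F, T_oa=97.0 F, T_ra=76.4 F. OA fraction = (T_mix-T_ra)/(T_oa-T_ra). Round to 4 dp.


frac = (84.9 - 76.4) / (97.0 - 76.4) = 0.4126

0.4126


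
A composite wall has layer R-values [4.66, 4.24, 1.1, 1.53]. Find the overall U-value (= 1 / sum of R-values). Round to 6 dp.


R_total = 4.66 + 4.24 + 1.1 + 1.53 = 11.53
U = 1/11.53 = 0.086730

0.086730


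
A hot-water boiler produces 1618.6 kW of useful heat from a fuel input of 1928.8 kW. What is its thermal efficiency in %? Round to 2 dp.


eta = (1618.6/1928.8)*100 = 83.92 %

83.92 %


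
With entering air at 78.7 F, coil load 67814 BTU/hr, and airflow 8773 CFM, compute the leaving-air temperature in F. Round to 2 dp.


dT = 67814/(1.08*8773) = 7.1573
T_leave = 78.7 - 7.1573 = 71.54 F

71.54 F


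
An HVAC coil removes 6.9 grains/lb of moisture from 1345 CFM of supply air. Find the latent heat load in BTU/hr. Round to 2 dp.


Q = 0.68 * 1345 * 6.9 = 6310.74 BTU/hr

6310.74 BTU/hr


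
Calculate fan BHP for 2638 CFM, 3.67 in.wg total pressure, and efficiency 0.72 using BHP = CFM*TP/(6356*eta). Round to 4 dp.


BHP = 2638 * 3.67 / (6356 * 0.72) = 2.1156 hp

2.1156 hp


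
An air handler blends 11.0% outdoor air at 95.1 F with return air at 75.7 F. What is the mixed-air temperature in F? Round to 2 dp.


T_mix = 75.7 + (11.0/100)*(95.1-75.7) = 77.83 F

77.83 F


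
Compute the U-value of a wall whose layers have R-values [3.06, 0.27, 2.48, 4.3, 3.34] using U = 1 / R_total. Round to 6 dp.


R_total = 3.06 + 0.27 + 2.48 + 4.3 + 3.34 = 13.45
U = 1/13.45 = 0.074349

0.074349


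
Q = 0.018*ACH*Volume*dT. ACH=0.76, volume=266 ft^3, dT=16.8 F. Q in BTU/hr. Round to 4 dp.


Q = 0.018 * 0.76 * 266 * 16.8 = 61.1332 BTU/hr

61.1332 BTU/hr


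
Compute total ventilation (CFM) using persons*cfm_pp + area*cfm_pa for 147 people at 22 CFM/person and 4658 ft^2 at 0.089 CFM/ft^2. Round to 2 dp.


Total = 147*22 + 4658*0.089 = 3648.56 CFM

3648.56 CFM


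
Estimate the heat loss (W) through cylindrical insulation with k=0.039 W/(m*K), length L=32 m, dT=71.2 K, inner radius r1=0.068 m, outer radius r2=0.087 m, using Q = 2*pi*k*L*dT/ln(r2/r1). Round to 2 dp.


Q = 2*pi*0.039*32*71.2/ln(0.087/0.068) = 2265.86 W

2265.86 W


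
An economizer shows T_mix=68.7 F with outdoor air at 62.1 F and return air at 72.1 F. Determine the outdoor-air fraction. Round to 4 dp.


frac = (68.7 - 72.1) / (62.1 - 72.1) = 0.3400

0.3400


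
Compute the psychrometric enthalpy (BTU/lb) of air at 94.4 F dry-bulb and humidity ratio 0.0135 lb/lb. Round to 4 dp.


h = 0.24*94.4 + 0.0135*(1061+0.444*94.4) = 37.5453 BTU/lb

37.5453 BTU/lb
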